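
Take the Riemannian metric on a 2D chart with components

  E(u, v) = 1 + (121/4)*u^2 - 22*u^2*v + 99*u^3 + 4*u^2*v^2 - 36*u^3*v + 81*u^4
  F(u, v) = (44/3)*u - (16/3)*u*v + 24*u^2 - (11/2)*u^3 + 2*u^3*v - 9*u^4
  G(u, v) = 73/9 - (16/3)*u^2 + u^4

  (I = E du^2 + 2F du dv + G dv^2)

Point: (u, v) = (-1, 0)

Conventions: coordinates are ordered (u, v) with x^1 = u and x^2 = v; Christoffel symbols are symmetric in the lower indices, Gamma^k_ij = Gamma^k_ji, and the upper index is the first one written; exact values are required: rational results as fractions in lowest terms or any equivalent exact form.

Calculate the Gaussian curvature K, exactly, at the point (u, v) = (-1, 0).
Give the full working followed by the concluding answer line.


E = 53/4, F = 35/6, G = 34/9, EG - F^2 = 577/36 at the point
E_u = -175/2, E_v = 14, F_u = -83/6, F_v = 10/3, G_u = 20/3, G_v = 0
E_vv = 8, F_uv = 2/3, G_uu = 4/3
Using the Brioschi determinant formula for K from the metric derivatives:
M1 = [[-E_vv/2 + F_uv - G_uu/2, E_u/2, F_u - E_v/2], [F_v - G_u/2, E, F], [G_v/2, F, G]] = [[-4, -175/4, -125/6], [0, 53/4, 35/6], [0, 35/6, 34/9]]; det M1 = -577/9
M2 = [[0, E_v/2, G_u/2], [E_v/2, E, F], [G_u/2, F, G]] = [[0, 7, 10/3], [7, 53/4, 35/6], [10/3, 35/6, 34/9]]; det M2 = -541/9
det M1 - det M2 = -4; K = -4 / (577/36)^2 = -5184/332929

Answer: K = -5184/332929


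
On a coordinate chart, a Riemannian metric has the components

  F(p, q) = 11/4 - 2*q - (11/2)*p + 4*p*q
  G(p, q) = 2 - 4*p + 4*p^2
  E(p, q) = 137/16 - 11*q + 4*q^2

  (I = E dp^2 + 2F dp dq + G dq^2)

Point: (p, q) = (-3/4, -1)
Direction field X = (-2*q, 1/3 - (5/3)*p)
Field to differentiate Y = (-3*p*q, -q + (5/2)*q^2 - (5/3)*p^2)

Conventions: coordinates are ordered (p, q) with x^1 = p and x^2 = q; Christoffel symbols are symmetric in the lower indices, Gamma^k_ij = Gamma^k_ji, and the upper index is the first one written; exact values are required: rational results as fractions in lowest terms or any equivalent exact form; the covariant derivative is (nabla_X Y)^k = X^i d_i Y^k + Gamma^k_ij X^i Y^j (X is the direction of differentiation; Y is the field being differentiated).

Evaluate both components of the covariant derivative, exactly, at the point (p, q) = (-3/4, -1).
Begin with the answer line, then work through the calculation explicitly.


Answer: (nabla_X Y)^p = 69181/7632, (nabla_X Y)^q = -4543/954

E = 377/16, F = 95/8, G = 29/4 at the point
E_p = 0, E_q = -19, F_p = -19/2, F_q = -5, G_p = -10, G_q = 0
EG - F^2 = 477/16;  g^inv = (16/477) * [[29/4, -95/8], [-95/8, 377/16]]
first-kind symbols [ij,l] = (1/2)(d_i g_jl + d_j g_il - d_l g_ij): [pp,p] = E_p/2 = 0, [pp,q] = F_p - E_q/2 = 0, [pq,p] = E_q/2 = -19/2, [pq,q] = G_p/2 = -5, [qq,p] = F_q - G_p/2 = 0, [qq,q] = G_q/2 = 0
Gamma^p_ij = (G*[ij,p] - F*[ij,q])/(EG - F^2), Gamma^q_ij = (E*[ij,q] - F*[ij,p])/(EG - F^2)
Gamma_ppp = 0, Gamma_ppq = -152/477, Gamma_pqq = 0, Gamma_qpp = 0, Gamma_qpq = -80/477, Gamma_qqq = 0
X = (2, 19/12), Y = (-9/4, 41/16) at the point


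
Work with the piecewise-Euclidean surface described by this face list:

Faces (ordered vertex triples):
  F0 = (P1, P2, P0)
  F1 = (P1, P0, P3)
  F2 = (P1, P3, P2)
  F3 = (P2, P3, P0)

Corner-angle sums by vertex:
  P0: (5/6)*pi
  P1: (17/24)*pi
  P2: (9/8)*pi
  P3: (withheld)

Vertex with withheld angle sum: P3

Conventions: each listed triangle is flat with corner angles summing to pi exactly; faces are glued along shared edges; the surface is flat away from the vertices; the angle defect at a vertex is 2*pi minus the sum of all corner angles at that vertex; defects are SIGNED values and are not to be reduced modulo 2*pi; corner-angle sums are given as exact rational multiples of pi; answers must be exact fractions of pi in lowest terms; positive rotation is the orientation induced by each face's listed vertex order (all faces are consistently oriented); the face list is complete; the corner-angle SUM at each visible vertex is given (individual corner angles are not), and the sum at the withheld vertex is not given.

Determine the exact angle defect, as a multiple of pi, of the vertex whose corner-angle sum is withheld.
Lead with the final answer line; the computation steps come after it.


Answer: defect(P3) = (2/3)*pi

V = 4, E = 6, F = 4; chi = V - E + F = 2
Gauss-Bonnet: total defect = 2*pi*chi = 4*pi; visible defects sum to (10/3)*pi


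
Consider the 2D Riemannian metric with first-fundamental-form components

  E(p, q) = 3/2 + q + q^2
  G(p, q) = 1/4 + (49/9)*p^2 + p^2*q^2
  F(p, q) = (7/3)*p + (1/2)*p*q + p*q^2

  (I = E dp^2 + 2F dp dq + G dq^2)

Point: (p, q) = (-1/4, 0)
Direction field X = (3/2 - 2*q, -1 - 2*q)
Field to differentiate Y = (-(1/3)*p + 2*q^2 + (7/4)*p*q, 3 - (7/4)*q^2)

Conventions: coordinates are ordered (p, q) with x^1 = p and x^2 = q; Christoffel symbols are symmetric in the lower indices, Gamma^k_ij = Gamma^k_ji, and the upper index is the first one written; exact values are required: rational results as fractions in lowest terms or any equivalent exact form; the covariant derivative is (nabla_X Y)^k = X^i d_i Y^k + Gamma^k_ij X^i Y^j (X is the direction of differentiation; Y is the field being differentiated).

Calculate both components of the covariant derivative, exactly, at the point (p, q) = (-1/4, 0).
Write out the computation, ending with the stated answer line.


E = 3/2, F = -7/12, G = 85/144 at the point
E_p = 0, E_q = 1, F_p = 7/3, F_q = -1/8, G_p = -49/18, G_q = 0
EG - F^2 = 157/288;  g^inv = (288/157) * [[85/144, 7/12], [7/12, 3/2]]
first-kind symbols [ij,l] = (1/2)(d_i g_jl + d_j g_il - d_l g_ij): [pp,p] = E_p/2 = 0, [pp,q] = F_p - E_q/2 = 11/6, [pq,p] = E_q/2 = 1/2, [pq,q] = G_p/2 = -49/36, [qq,p] = F_q - G_p/2 = 89/72, [qq,q] = G_q/2 = 0
Gamma^p_ij = (G*[ij,p] - F*[ij,q])/(EG - F^2), Gamma^q_ij = (E*[ij,q] - F*[ij,p])/(EG - F^2)
Gamma_ppp = 308/157, Gamma_ppq = -431/471, Gamma_pqq = 7565/5652, Gamma_qpp = 792/157, Gamma_qpq = -504/157, Gamma_qqq = 623/471
X = (3/2, -1), Y = (1/12, 3) at the point

Answer: (nabla_X Y)^p = -178021/22608, (nabla_X Y)^q = -2750/157


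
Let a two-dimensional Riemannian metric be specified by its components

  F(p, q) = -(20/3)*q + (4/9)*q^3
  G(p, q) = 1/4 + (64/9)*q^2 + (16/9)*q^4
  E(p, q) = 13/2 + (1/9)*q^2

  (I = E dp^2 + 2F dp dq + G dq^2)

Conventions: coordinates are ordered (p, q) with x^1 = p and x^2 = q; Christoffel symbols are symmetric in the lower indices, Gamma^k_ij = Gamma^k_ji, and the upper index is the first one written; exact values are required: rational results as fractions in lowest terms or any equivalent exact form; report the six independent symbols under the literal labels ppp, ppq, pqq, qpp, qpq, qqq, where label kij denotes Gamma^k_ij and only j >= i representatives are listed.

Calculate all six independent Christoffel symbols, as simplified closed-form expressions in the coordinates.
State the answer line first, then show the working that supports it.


Answer: Gamma_ppp = (32*q^4 - 480*q^2)/(11840*q^4 + 1170*q^2 + 1053), Gamma_ppq = (128*q^5 + 512*q^3 + 18*q)/(11840*q^4 + 1170*q^2 + 1053), Gamma_pqq = (512*q^6 + 11776*q^4 + 216*q^2 - 1080)/(11840*q^4 + 1170*q^2 + 1053), Gamma_qpp = (-8*q^3 - 468*q)/(11840*q^4 + 1170*q^2 + 1053), Gamma_qpq = (-32*q^4 + 480*q^2)/(11840*q^4 + 1170*q^2 + 1053), Gamma_qqq = (-128*q^5 + 23168*q^3 + 1152*q)/(11840*q^4 + 1170*q^2 + 1053)

E = 13/2 + (1/9)*q^2; F = -(20/3)*q + (4/9)*q^3; G = 1/4 + (64/9)*q^2 + (16/9)*q^4
Gamma^k_ij = (1/2) g^{kl} (d_i g_jl + d_j g_il - d_l g_ij), with g^inv = (1/(EG-F^2)) [[G, -F], [-F, E]]
first partials: E_p = 0, E_q = (2/9)*q, F_p = 0, F_q = -20/3 + (4/3)*q^2, G_p = 0, G_q = (128/9)*q + (64/9)*q^3
D = EG - F^2 = 13/8 + (65/36)*q^2 + (1480/81)*q^4
expanded: Gamma^p_pp = (G E_p - 2F F_p + F E_q)/(2D), Gamma^p_pq = (G E_q - F G_p)/(2D), Gamma^p_qq = (2G F_q - G G_p - F G_q)/(2D), Gamma^q_pp = (2E F_p - E E_q - F E_p)/(2D), Gamma^q_pq = (E G_p - F E_q)/(2D), Gamma^q_qq = (E G_q - 2F F_q + F G_p)/(2D); substitute and cancel common factors


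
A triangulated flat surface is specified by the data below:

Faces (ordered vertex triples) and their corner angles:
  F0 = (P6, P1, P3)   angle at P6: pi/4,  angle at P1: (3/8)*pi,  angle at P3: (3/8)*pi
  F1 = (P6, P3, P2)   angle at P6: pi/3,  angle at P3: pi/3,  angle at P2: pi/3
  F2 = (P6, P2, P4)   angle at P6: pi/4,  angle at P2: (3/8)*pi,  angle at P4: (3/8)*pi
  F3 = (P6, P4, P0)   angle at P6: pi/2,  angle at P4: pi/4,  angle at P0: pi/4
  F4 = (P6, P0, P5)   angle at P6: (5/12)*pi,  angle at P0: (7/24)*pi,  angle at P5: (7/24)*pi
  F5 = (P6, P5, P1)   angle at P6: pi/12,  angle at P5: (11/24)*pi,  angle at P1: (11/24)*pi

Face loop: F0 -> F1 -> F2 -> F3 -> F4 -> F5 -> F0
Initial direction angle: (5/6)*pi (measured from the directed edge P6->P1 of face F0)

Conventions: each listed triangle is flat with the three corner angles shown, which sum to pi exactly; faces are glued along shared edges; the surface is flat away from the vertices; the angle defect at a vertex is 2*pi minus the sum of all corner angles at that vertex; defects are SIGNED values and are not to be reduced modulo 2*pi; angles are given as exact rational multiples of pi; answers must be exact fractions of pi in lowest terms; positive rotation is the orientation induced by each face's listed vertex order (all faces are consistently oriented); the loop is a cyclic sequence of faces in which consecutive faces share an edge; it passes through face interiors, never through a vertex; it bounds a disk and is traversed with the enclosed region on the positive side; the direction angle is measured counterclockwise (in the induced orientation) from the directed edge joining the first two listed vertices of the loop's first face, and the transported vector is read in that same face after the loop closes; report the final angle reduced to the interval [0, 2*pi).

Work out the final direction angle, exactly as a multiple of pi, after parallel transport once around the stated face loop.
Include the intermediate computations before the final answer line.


enclosed vertex P6: corner angles sum to (11/6)*pi, defect = 2*pi - (11/6)*pi = pi/6
by Gauss-Bonnet the loop rotates the vector by the enclosed defect sum (positive orientation, mod 2*pi)
final angle = (5/6)*pi + pi/6 = pi (mod 2*pi)

Answer: final direction angle = pi


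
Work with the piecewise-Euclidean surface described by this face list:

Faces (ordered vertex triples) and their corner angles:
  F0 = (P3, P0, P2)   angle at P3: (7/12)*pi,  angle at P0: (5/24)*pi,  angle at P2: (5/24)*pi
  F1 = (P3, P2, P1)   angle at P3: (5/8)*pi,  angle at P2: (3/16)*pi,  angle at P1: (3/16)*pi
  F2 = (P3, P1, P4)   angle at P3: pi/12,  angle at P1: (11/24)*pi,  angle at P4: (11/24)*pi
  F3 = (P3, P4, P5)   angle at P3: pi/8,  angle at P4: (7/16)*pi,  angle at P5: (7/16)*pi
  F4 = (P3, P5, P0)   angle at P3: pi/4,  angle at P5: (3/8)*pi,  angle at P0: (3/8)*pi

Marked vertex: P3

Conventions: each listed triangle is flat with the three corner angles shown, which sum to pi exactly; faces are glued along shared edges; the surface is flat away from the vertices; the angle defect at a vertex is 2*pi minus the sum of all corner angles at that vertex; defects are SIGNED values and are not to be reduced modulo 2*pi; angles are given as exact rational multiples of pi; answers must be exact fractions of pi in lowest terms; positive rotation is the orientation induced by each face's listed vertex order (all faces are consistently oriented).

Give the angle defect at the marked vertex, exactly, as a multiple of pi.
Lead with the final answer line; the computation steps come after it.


Answer: defect(P3) = pi/3

Sum of corner angles at P3: (5/3)*pi
defect = 2*pi - (5/3)*pi


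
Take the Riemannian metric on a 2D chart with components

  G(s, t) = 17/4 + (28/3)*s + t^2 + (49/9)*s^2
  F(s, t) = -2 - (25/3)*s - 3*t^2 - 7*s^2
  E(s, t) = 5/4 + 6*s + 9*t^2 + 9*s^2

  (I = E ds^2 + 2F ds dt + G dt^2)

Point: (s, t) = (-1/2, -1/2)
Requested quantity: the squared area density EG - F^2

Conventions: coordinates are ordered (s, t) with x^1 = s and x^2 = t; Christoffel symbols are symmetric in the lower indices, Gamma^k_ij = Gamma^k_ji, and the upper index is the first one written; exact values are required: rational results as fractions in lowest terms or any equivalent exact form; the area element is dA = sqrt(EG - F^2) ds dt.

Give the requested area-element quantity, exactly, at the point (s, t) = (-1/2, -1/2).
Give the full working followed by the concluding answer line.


E = 11/4, F = -1/3, G = 43/36; EG - F^2 = 457/144

Answer: EG - F^2 = 457/144


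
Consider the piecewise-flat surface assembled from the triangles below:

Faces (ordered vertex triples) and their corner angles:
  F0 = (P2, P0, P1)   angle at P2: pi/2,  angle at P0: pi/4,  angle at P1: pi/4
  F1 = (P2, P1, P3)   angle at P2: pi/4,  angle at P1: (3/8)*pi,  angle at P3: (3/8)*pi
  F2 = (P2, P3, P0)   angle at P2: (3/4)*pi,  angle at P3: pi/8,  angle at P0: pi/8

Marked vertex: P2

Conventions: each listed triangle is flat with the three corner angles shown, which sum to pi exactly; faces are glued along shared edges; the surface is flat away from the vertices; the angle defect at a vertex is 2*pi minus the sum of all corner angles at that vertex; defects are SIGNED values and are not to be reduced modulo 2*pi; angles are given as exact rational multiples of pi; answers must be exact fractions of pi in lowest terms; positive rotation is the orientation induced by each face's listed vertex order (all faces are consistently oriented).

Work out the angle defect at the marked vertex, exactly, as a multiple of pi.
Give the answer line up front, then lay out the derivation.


Answer: defect(P2) = pi/2

Sum of corner angles at P2: (3/2)*pi
defect = 2*pi - (3/2)*pi


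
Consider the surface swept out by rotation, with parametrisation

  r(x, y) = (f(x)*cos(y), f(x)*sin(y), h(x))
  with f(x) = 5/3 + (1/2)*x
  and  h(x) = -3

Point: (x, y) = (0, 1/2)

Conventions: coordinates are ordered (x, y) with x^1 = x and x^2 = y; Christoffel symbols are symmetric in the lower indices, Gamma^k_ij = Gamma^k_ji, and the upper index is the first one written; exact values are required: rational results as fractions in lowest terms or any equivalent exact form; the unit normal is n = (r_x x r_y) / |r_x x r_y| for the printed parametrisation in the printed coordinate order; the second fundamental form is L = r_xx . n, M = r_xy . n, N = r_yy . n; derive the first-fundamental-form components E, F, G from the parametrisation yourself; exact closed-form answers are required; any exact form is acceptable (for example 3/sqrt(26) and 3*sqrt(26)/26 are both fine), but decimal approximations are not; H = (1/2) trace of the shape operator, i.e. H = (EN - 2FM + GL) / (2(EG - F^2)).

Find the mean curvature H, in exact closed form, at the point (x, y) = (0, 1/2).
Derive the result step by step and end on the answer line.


f = 5/3, f' = 1/2, f'' = 0, h' = 0, h'' = 0
E = 1/4, F = 0, G = 25/9; answer radicand W^2 = 1/4
unnormalised second-form numerators: l = 0, m = 0, n = 0; L = l/sqrt(1/4), and similarly M = m/sqrt(W^2), N = n/sqrt(W^2)
H = (E*n - 2*F*m + G*l) / (2*(EG - F^2)*sqrt(W^2)); E*n - 2*F*m + G*l = 0, EG - F^2 = 25/36, so H = (0)/sqrt(1/4)

Answer: H = 0


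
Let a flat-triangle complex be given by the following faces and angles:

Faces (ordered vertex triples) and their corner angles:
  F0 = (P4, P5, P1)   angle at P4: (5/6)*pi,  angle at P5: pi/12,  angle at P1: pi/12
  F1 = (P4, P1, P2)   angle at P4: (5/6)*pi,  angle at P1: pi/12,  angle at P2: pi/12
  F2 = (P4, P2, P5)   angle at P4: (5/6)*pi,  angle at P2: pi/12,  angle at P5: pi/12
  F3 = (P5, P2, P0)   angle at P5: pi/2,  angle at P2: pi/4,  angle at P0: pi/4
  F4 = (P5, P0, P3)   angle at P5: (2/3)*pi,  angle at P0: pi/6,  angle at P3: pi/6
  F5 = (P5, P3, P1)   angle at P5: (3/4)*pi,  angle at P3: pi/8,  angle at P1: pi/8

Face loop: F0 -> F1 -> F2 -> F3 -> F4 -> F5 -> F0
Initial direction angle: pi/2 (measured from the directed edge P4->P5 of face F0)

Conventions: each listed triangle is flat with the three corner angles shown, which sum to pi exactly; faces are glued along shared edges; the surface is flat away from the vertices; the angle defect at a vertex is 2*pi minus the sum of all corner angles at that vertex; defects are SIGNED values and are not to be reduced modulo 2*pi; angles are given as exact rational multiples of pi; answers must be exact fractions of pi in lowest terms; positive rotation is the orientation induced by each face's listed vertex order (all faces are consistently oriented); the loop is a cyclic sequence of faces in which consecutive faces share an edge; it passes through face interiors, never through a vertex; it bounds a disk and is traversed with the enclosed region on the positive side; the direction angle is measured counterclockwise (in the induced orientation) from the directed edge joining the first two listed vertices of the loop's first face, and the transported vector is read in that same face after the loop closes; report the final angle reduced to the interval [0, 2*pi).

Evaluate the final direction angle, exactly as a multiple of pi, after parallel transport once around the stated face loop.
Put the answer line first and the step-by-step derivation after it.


Answer: final direction angle = (23/12)*pi

enclosed vertex P4: corner angles sum to (5/2)*pi, defect = 2*pi - (5/2)*pi = -pi/2
enclosed vertex P5: corner angles sum to (25/12)*pi, defect = 2*pi - (25/12)*pi = -pi/12
the final direction is the initial angle plus the enclosed defects, taken mod 2*pi in the induced orientation
final angle = pi/2 - (7/12)*pi = (23/12)*pi (mod 2*pi)


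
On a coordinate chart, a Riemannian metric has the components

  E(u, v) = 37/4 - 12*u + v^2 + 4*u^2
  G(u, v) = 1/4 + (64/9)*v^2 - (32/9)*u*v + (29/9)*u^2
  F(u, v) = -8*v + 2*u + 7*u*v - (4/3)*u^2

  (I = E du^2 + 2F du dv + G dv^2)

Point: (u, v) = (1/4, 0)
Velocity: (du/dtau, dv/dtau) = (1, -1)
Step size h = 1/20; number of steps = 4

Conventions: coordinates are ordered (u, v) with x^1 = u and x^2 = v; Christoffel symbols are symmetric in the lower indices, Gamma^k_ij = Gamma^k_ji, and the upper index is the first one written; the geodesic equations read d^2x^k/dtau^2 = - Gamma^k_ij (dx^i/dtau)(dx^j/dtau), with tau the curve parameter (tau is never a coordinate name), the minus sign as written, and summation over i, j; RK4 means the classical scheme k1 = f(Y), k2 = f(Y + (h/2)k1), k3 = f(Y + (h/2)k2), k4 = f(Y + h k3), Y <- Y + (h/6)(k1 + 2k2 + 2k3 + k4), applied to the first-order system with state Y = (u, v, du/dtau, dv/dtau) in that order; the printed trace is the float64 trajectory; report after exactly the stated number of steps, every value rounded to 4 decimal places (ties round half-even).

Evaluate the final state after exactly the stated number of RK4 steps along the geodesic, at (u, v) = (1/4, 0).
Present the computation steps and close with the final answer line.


f(Y) = (du/dtau, dv/dtau, -Gamma^u_ij Y'^i Y'^j, -Gamma^v_ij Y'^i Y'^j) with the Gammas evaluated at the stage position; h = 0.050000; intermediate values shown to 6 dp
step 0: u = 0.2500, v = 0.0000, du/dtau = 1.0000, dv/dtau = -1.0000
step 1:
  k1: at (u, v) = (0.250000, 0.000000), (du/dtau, dv/dtau) = (1.000000, -1.000000); Gamma_uuu = -1.018868, Gamma_uuv = -0.121593, Gamma_uvv = -1.086653, Gamma_vuu = 3.894340, Gamma_vuv = 1.896855, Gamma_vvv = 0.018449; k1 = (1.000000, -1.000000, 1.862334, -0.119078)
  k2: at (u, v) = (0.275000, -0.025000), (du/dtau, dv/dtau) = (1.046558, -1.002977); Gamma_uuu = -1.111928, Gamma_uuv = -0.196931, Gamma_uvv = -1.121714, Gamma_vuu = 3.415779, Gamma_vuv = 2.007234, Gamma_vvv = 0.014410; k2 = (1.046558, -1.002977, 1.932854, 0.458137)
  k3: at (u, v) = (0.276164, -0.025074), (du/dtau, dv/dtau) = (1.048321, -0.988547); Gamma_uuu = -1.112488, Gamma_uuv = -0.197901, Gamma_uvv = -1.123108, Gamma_vuu = 3.398527, Gamma_vuv = 2.007710, Gamma_vvv = 0.014675; k3 = (1.048321, -0.988547, 1.909952, 0.411992)
  k4: at (u, v) = (0.302416, -0.049427), (du/dtau, dv/dtau) = (1.095498, -0.979400); Gamma_uuu = -1.179827, Gamma_uuv = -0.276176, Gamma_uvv = -1.161666, Gamma_vuu = 2.941757, Gamma_vuv = 2.074079, Gamma_vvv = 0.015674; k4 = (1.095498, -0.979400, 1.937592, 0.905204)
  Y <- Y + (h/6)(k1 + 2k2 + 2k3 + k4): u = 0.3024, v = -0.0497, du/dtau = 1.0957, dv/dtau = -0.9789
step 2:
  k1: at (u, v) = (0.302377, -0.049687), (du/dtau, dv/dtau) = (1.095713, -0.978947); Gamma_uuu = -1.180439, Gamma_uuv = -0.276815, Gamma_uvv = -1.161688, Gamma_vuu = 2.941216, Gamma_vuv = 2.074821, Gamma_vvv = 0.015625; k1 = (1.095713, -0.978947, 1.936660, 0.904933)
  k2: at (u, v) = (0.329770, -0.074161), (du/dtau, dv/dtau) = (1.144129, -0.956323); Gamma_uuu = -1.226789, Gamma_uuv = -0.356662, Gamma_uvv = -1.204303, Gamma_vuu = 2.511721, Gamma_vuv = 2.103989, Gamma_vvv = 0.019781; k2 = (1.144129, -0.956323, 1.926817, 1.298176)
  k3: at (u, v) = (0.330980, -0.073595), (du/dtau, dv/dtau) = (1.143883, -0.946492); Gamma_uuu = -1.225446, Gamma_uuv = -0.355872, Gamma_uvv = -1.205767, Gamma_vuu = 2.500390, Gamma_vuv = 2.101003, Gamma_vvv = 0.020069; k3 = (1.143883, -0.946492, 1.913054, 1.259754)
  k4: at (u, v) = (0.359571, -0.097012), (du/dtau, dv/dtau) = (1.191366, -0.915959); Gamma_uuu = -1.251947, Gamma_uuv = -0.431506, Gamma_uvv = -1.252711, Gamma_vuu = 2.110073, Gamma_vuv = 2.094944, Gamma_vvv = 0.025844; k4 = (1.191366, -0.915959, 1.886200, 1.555564)
  Y <- Y + (h/6)(k1 + 2k2 + 2k3 + k4): u = 0.3596, v = -0.0972, du/dtau = 1.1916, dv/dtau = -0.9158
step 3:
  k1: at (u, v) = (0.359570, -0.097192), (du/dtau, dv/dtau) = (1.191568, -0.915810); Gamma_uuu = -1.252182, Gamma_uuv = -0.431970, Gamma_uvv = -1.252765, Gamma_vuu = 2.109389, Gamma_vuv = 2.095233, Gamma_vvv = 0.025849; k1 = (1.191568, -0.915810, 1.885822, 1.556186)
  k2: at (u, v) = (0.389359, -0.120087), (du/dtau, dv/dtau) = (1.238713, -0.876906); Gamma_uuu = -1.263611, Gamma_uuv = -0.502957, Gamma_uvv = -1.304469, Gamma_vuu = 1.757331, Gamma_vuv = 2.061637, Gamma_vvv = 0.032004; k2 = (1.238713, -0.876906, 1.849329, 1.757767)
  k3: at (u, v) = (0.390538, -0.119114), (du/dtau, dv/dtau) = (1.237801, -0.871866); Gamma_uuu = -1.262217, Gamma_uuv = -0.500950, Gamma_uvv = -1.305961, Gamma_vuu = 1.751289, Gamma_vuv = 2.057864, Gamma_vvv = 0.032111; k3 = (1.237801, -0.871866, 1.845388, 1.734033)
  k4: at (u, v) = (0.421460, -0.140785), (du/dtau, dv/dtau) = (1.283837, -0.829109); Gamma_uuu = -1.262259, Gamma_uuv = -0.564357, Gamma_uvv = -1.362544, Gamma_vuu = 1.442435, Gamma_vuv = 2.002592, Gamma_vvv = 0.037548; k4 = (1.283837, -0.829109, 1.815695, 1.859993)
  Y <- Y + (h/6)(k1 + 2k2 + 2k3 + k4): u = 0.4215, v = -0.1409, du/dtau = 1.2840, dv/dtau = -0.8291
step 4:
  k1: at (u, v) = (0.421473, -0.140879), (du/dtau, dv/dtau) = (1.283992, -0.829146); Gamma_uuu = -1.262298, Gamma_uuv = -0.564587, Gamma_uvv = -1.362598, Gamma_vuu = 1.442020, Gamma_vuv = 2.002621, Gamma_vvv = 0.037557; k1 = (1.283992, -0.829146, 1.815697, 1.860861)
  k2: at (u, v) = (0.453573, -0.161607), (du/dtau, dv/dtau) = (1.329385, -0.782624); Gamma_uuu = -1.254503, Gamma_uuv = -0.620761, Gamma_uvv = -1.424506, Gamma_vuu = 1.171921, Gamma_vuv = 1.931728, Gamma_vvv = 0.041707; k2 = (1.329385, -0.782624, 1.797858, 1.922935)
  k3: at (u, v) = (0.454708, -0.160444), (du/dtau, dv/dtau) = (1.328939, -0.781072); Gamma_uuu = -1.253821, Gamma_uuv = -0.618355, Gamma_uvv = -1.426110, Gamma_vuu = 1.169084, Gamma_vuv = 1.928482, Gamma_vvv = 0.041706; k3 = (1.328939, -0.781072, 1.800676, 1.913379)
  k4: at (u, v) = (0.487920, -0.179932), (du/dtau, dv/dtau) = (1.374026, -0.733477); Gamma_uuu = -1.241686, Gamma_uuv = -0.666826, Gamma_uvv = -1.493761, Gamma_vuu = 0.936924, Gamma_vuv = 1.847532, Gamma_vvv = 0.044122; k4 = (1.374026, -0.733477, 1.803788, 1.931344)
  Y <- Y + (h/6)(k1 + 2k2 + 2k3 + k4): u = 0.4879, v = -0.1800, du/dtau = 1.3741, dv/dtau = -0.7336

Answer: u = 0.4879, v = -0.1800, du/dtau = 1.3741, dv/dtau = -0.7336


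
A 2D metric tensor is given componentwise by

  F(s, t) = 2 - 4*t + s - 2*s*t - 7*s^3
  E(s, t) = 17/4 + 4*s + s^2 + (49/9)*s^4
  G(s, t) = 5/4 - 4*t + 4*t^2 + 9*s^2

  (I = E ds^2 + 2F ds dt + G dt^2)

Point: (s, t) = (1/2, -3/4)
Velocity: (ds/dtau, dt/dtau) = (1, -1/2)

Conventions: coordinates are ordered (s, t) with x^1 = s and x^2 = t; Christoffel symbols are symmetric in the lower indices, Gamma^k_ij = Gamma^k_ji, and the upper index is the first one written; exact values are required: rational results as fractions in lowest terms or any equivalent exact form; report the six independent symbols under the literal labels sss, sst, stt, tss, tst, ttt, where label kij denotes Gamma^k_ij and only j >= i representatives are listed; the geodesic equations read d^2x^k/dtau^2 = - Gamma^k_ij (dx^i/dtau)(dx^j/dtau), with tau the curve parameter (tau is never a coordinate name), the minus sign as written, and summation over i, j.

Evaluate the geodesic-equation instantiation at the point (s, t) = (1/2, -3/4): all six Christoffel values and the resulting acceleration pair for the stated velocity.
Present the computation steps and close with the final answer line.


E = 985/144, F = 43/8, G = 35/4 at the point
E_s = 139/18, E_t = 0, F_s = -11/4, F_t = -5, G_s = 9, G_t = -10
EG - F^2 = 8917/288;  g^inv = (288/8917) * [[35/4, -43/8], [-43/8, 985/144]]
first-kind symbols [ij,l] = (1/2)(d_i g_jl + d_j g_il - d_l g_ij): [ss,s] = E_s/2 = 139/36, [ss,t] = F_s - E_t/2 = -11/4, [st,s] = E_t/2 = 0, [st,t] = G_s/2 = 9/2, [tt,s] = F_t - G_s/2 = -19/2, [tt,t] = G_t/2 = -5
Gamma^s_ij = (G*[ij,s] - F*[ij,t])/(EG - F^2), Gamma^t_ij = (E*[ij,t] - F*[ij,s])/(EG - F^2)
Gamma_sss = 13987/8917, Gamma_sst = -6966/8917, Gamma_stt = -16200/8917, Gamma_tss = -22789/17834, Gamma_tst = 8865/8917, Gamma_ttt = 4856/8917
d^2s/dtau^2 = -(Gamma_sss*(1)^2 + 2*Gamma_sst*(1)*(-1/2) + Gamma_stt*(-1/2)^2) = -16903/8917
d^2t/dtau^2 = -(Gamma_tss*(1)^2 + 2*Gamma_tst*(1)*(-1/2) + Gamma_ttt*(-1/2)^2) = 38091/17834

Answer: Gamma_sss = 13987/8917, Gamma_sst = -6966/8917, Gamma_stt = -16200/8917, Gamma_tss = -22789/17834, Gamma_tst = 8865/8917, Gamma_ttt = 4856/8917; accelerations (d^2s/dtau^2, d^2t/dtau^2) = (-16903/8917, 38091/17834)


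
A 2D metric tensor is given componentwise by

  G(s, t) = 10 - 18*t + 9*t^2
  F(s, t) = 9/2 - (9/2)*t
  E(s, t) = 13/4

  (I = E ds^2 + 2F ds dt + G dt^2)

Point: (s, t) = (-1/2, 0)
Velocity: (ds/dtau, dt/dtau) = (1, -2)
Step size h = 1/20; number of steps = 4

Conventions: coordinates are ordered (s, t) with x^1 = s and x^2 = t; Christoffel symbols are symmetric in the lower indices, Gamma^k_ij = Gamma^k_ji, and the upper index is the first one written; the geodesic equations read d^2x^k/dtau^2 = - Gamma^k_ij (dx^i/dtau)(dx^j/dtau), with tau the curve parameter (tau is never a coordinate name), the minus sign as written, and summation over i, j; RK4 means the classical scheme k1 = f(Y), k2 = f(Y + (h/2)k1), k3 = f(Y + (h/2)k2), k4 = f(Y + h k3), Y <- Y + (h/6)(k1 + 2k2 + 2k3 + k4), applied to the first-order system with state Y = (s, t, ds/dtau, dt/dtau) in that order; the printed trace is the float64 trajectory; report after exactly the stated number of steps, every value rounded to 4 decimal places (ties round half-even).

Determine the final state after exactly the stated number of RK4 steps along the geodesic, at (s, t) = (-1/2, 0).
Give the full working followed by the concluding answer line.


f(Y) = (ds/dtau, dt/dtau, -Gamma^s_ij Y'^i Y'^j, -Gamma^t_ij Y'^i Y'^j) with the Gammas evaluated at the stage position; h = 0.050000; intermediate values shown to 6 dp
step 0: s = -0.5000, t = 0.0000, ds/dtau = 1.0000, dt/dtau = -2.0000
step 1:
  k1: at (s, t) = (-0.500000, 0.000000), (ds/dtau, dt/dtau) = (1.000000, -2.000000); Gamma_sss = 0.000000, Gamma_sst = 0.000000, Gamma_stt = -0.367347, Gamma_tss = 0.000000, Gamma_tst = 0.000000, Gamma_ttt = -0.734694; k1 = (1.000000, -2.000000, 1.469388, 2.938776)
  k2: at (s, t) = (-0.475000, -0.050000), (ds/dtau, dt/dtau) = (1.036735, -1.926531); Gamma_sss = 0.000000, Gamma_sst = 0.000000, Gamma_stt = -0.341621, Gamma_tss = 0.000000, Gamma_tst = 0.000000, Gamma_ttt = -0.717404; k2 = (1.036735, -1.926531, 1.267933, 2.662658)
  k3: at (s, t) = (-0.474082, -0.048163), (ds/dtau, dt/dtau) = (1.031698, -1.933434); Gamma_sss = 0.000000, Gamma_sst = 0.000000, Gamma_stt = -0.342523, Gamma_tss = 0.000000, Gamma_tst = 0.000000, Gamma_ttt = -0.718039; k3 = (1.031698, -1.933434, 1.280406, 2.684150)
  k4: at (s, t) = (-0.448415, -0.096672), (ds/dtau, dt/dtau) = (1.064020, -1.865793); Gamma_sss = 0.000000, Gamma_sst = 0.000000, Gamma_stt = -0.319734, Gamma_tss = 0.000000, Gamma_tst = 0.000000, Gamma_ttt = -0.701286; k4 = (1.064020, -1.865793, 1.113052, 2.441306)
  Y <- Y + (h/6)(k1 + 2k2 + 2k3 + k4): s = -0.4483, t = -0.0965, ds/dtau = 1.0640, dt/dtau = -1.8661
step 2:
  k1: at (s, t) = (-0.448326, -0.096548), (ds/dtau, dt/dtau) = (1.063993, -1.866053); Gamma_sss = 0.000000, Gamma_sst = 0.000000, Gamma_stt = -0.319790, Gamma_tss = 0.000000, Gamma_tst = 0.000000, Gamma_ttt = -0.701329; k1 = (1.063993, -1.866053, 1.113556, 2.442135)
  k2: at (s, t) = (-0.421726, -0.143199), (ds/dtau, dt/dtau) = (1.091832, -1.804999); Gamma_sss = 0.000000, Gamma_sst = 0.000000, Gamma_stt = -0.299757, Gamma_tss = 0.000000, Gamma_tst = 0.000000, Gamma_ttt = -0.685365; k2 = (1.091832, -1.804999, 0.976616, 2.232934)
  k3: at (s, t) = (-0.421030, -0.141673), (ds/dtau, dt/dtau) = (1.088408, -1.810229); Gamma_sss = 0.000000, Gamma_sst = 0.000000, Gamma_stt = -0.300386, Gamma_tss = 0.000000, Gamma_tst = 0.000000, Gamma_ttt = -0.685884; k3 = (1.088408, -1.810229, 0.984342, 2.247593)
  k4: at (s, t) = (-0.393906, -0.187059), (ds/dtau, dt/dtau) = (1.113210, -1.753673); Gamma_sss = 0.000000, Gamma_sst = 0.000000, Gamma_stt = -0.282451, Gamma_tss = 0.000000, Gamma_tst = 0.000000, Gamma_ttt = -0.670571; k4 = (1.113210, -1.753673, 0.868640, 2.062254)
  Y <- Y + (h/6)(k1 + 2k2 + 2k3 + k4): s = -0.3938, t = -0.1870, ds/dtau = 1.1132, dt/dtau = -1.7538
step 3:
  k1: at (s, t) = (-0.393845, -0.186966), (ds/dtau, dt/dtau) = (1.113194, -1.753840); Gamma_sss = 0.000000, Gamma_sst = 0.000000, Gamma_stt = -0.282486, Gamma_tss = 0.000000, Gamma_tst = 0.000000, Gamma_ttt = -0.670603; k1 = (1.113194, -1.753840, 0.868915, 2.062744)
  k2: at (s, t) = (-0.366015, -0.230812), (ds/dtau, dt/dtau) = (1.134916, -1.702272); Gamma_sss = 0.000000, Gamma_sst = 0.000000, Gamma_stt = -0.266523, Gamma_tss = 0.000000, Gamma_tst = 0.000000, Gamma_ttt = -0.656080; k2 = (1.134916, -1.702272, 0.772312, 1.901142)
  k3: at (s, t) = (-0.365472, -0.229523), (ds/dtau, dt/dtau) = (1.132501, -1.706312); Gamma_sss = 0.000000, Gamma_sst = 0.000000, Gamma_stt = -0.266975, Gamma_tss = 0.000000, Gamma_tst = 0.000000, Gamma_ttt = -0.656503; k3 = (1.132501, -1.706312, 0.777297, 1.911408)
  k4: at (s, t) = (-0.337220, -0.272281), (ds/dtau, dt/dtau) = (1.152058, -1.658270); Gamma_sss = 0.000000, Gamma_sst = 0.000000, Gamma_stt = -0.252549, Gamma_tss = 0.000000, Gamma_tst = 0.000000, Gamma_ttt = -0.642628; k4 = (1.152058, -1.658270, 0.694475, 1.767136)
  Y <- Y + (h/6)(k1 + 2k2 + 2k3 + k4): s = -0.3372, t = -0.2722, ds/dtau = 1.1520, dt/dtau = -1.6584
step 4:
  k1: at (s, t) = (-0.337178, -0.272210), (ds/dtau, dt/dtau) = (1.152049, -1.658382); Gamma_sss = 0.000000, Gamma_sst = 0.000000, Gamma_stt = -0.252573, Gamma_tss = 0.000000, Gamma_tst = 0.000000, Gamma_ttt = -0.642651; k1 = (1.152049, -1.658382, 0.694633, 1.767438)
  k2: at (s, t) = (-0.308377, -0.313669), (ds/dtau, dt/dtau) = (1.169414, -1.614196); Gamma_sss = 0.000000, Gamma_sst = 0.000000, Gamma_stt = -0.239597, Gamma_tss = 0.000000, Gamma_tst = 0.000000, Gamma_ttt = -0.629502; k2 = (1.169414, -1.614196, 0.624301, 1.640250)
  k3: at (s, t) = (-0.307943, -0.312565), (ds/dtau, dt/dtau) = (1.167656, -1.617376); Gamma_sss = 0.000000, Gamma_sst = 0.000000, Gamma_stt = -0.239930, Gamma_tss = 0.000000, Gamma_tst = 0.000000, Gamma_ttt = -0.629848; k3 = (1.167656, -1.617376, 0.627635, 1.647624)
  k4: at (s, t) = (-0.278795, -0.353079), (ds/dtau, dt/dtau) = (1.183430, -1.576001); Gamma_sss = 0.000000, Gamma_sst = 0.000000, Gamma_stt = -0.228109, Gamma_tss = 0.000000, Gamma_tst = 0.000000, Gamma_ttt = -0.617299; k4 = (1.183430, -1.576001, 0.566573, 1.533235)
  Y <- Y + (h/6)(k1 + 2k2 + 2k3 + k4): s = -0.2788, t = -0.3530, ds/dtau = 1.1834, dt/dtau = -1.5761

Answer: s = -0.2788, t = -0.3530, ds/dtau = 1.1834, dt/dtau = -1.5761


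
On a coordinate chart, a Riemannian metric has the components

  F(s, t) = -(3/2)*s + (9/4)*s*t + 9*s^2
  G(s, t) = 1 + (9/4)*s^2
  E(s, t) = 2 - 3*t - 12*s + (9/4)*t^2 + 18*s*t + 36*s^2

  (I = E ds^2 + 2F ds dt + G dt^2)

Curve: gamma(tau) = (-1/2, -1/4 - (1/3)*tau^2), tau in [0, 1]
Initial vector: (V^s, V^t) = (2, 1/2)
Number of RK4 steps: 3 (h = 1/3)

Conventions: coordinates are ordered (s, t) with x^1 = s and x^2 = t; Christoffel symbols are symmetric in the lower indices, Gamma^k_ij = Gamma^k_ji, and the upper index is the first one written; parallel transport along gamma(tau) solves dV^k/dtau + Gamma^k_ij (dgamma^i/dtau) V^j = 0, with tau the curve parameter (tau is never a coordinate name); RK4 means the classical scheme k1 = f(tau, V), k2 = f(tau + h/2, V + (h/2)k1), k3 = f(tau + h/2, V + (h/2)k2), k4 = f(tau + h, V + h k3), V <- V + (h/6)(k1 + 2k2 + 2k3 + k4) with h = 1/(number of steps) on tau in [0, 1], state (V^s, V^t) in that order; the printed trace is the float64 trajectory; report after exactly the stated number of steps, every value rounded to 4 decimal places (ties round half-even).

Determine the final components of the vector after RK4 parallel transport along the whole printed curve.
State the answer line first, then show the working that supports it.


Answer: V^s = 1.8082, V^t = 0.4688

gamma'(tau) = (0, -(2/3)*tau); f(tau, V)^k = -Gamma^k_ij(gamma(tau)) gamma'^i(tau) V^j; h = 1/3; intermediate values shown to 6 dp
curve data and Christoffel symbols at the stage parameters:
  tau = 0.000000: gamma = (-0.500000, -0.250000), gamma' = (0.000000, 0.000000); Gamma_sss = -1.267925, Gamma_sst = -0.316981, Gamma_stt = 0.000000, Gamma_tss = -0.217358, Gamma_tst = -0.054340, Gamma_ttt = 0.000000
  tau = 0.166667: gamma = (-0.500000, -0.259259), gamma' = (0.000000, -0.111111); Gamma_sss = -1.264515, Gamma_sst = -0.316129, Gamma_stt = 0.000000, Gamma_tss = -0.216088, Gamma_tst = -0.054022, Gamma_ttt = 0.000000
  tau = 0.333333: gamma = (-0.500000, -0.287037), gamma' = (0.000000, -0.222222); Gamma_sss = -1.254385, Gamma_sst = -0.313596, Gamma_stt = 0.000000, Gamma_tss = -0.212341, Gamma_tst = -0.053085, Gamma_ttt = 0.000000
  tau = 0.500000: gamma = (-0.500000, -0.333333), gamma' = (0.000000, -0.333333); Gamma_sss = -1.237822, Gamma_sst = -0.309456, Gamma_stt = 0.000000, Gamma_tss = -0.206304, Gamma_tst = -0.051576, Gamma_ttt = 0.000000
  tau = 0.666667: gamma = (-0.500000, -0.398148), gamma' = (0.000000, -0.444444); Gamma_sss = -1.215288, Gamma_sst = -0.303822, Gamma_stt = 0.000000, Gamma_tss = -0.198265, Gamma_tst = -0.049566, Gamma_ttt = 0.000000
  tau = 0.833333: gamma = (-0.500000, -0.481481), gamma' = (0.000000, -0.555556); Gamma_sss = -1.187389, Gamma_sst = -0.296847, Gamma_stt = 0.000000, Gamma_tss = -0.188585, Gamma_tst = -0.047146, Gamma_ttt = 0.000000
  tau = 1.000000: gamma = (-0.500000, -0.583333), gamma' = (0.000000, -0.666667); Gamma_sss = -1.154843, Gamma_sst = -0.288711, Gamma_stt = 0.000000, Gamma_tss = -0.177668, Gamma_tst = -0.044417, Gamma_ttt = 0.000000
step 0: V^s = 2.0000, V^t = 0.5000
step 1: k1 = (0.000000, 0.000000), k2 = (-0.070251, -0.012005), k3 = (-0.069840, -0.011935), k4 = (-0.137754, -0.023319); V <- V + (h/6)(k1 + 2k2 + 2k3 + k4): V^s = 1.9768, V^t = 0.4960
step 2: k1 = (-0.137758, -0.023320), k2 = (-0.201540, -0.033590), k3 = (-0.200444, -0.033407), k4 = (-0.257907, -0.042075); V <- V + (h/6)(k1 + 2k2 + 2k3 + k4): V^s = 1.9101, V^t = 0.4850
step 3: k1 = (-0.257929, -0.042079), k2 = (-0.307921, -0.048905), k3 = (-0.306547, -0.048687), k4 = (-0.347984, -0.053536); V <- V + (h/6)(k1 + 2k2 + 2k3 + k4): V^s = 1.8082, V^t = 0.4688


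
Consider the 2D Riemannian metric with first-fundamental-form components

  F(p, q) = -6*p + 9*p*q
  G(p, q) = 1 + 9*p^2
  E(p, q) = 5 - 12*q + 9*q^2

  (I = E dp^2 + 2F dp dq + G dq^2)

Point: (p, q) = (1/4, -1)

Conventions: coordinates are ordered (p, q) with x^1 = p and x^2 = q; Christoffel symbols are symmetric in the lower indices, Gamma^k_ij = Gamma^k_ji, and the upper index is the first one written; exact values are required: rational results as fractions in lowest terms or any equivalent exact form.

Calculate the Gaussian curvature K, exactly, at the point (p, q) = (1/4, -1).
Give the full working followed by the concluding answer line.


E = 26, F = -15/4, G = 25/16, EG - F^2 = 425/16 at the point
E_p = 0, E_q = -30, F_p = -15, F_q = 9/4, G_p = 9/2, G_q = 0
E_qq = 18, F_pq = 9, G_pp = 18
Apply the Brioschi formula K = (det M1 - det M2)/(EG - F^2)^2 over the derivative matrices of E, F, G.
M1 = [[-E_qq/2 + F_pq - G_pp/2, E_p/2, F_p - E_q/2], [F_q - G_p/2, E, F], [G_q/2, F, G]] = [[-9, 0, 0], [0, 26, -15/4], [0, -15/4, 25/16]]; det M1 = -3825/16
M2 = [[0, E_q/2, G_p/2], [E_q/2, E, F], [G_p/2, F, G]] = [[0, -15, 9/4], [-15, 26, -15/4], [9/4, -15/4, 25/16]]; det M2 = -3681/16
det M1 - det M2 = -9; K = -9 / (425/16)^2 = -2304/180625

Answer: K = -2304/180625


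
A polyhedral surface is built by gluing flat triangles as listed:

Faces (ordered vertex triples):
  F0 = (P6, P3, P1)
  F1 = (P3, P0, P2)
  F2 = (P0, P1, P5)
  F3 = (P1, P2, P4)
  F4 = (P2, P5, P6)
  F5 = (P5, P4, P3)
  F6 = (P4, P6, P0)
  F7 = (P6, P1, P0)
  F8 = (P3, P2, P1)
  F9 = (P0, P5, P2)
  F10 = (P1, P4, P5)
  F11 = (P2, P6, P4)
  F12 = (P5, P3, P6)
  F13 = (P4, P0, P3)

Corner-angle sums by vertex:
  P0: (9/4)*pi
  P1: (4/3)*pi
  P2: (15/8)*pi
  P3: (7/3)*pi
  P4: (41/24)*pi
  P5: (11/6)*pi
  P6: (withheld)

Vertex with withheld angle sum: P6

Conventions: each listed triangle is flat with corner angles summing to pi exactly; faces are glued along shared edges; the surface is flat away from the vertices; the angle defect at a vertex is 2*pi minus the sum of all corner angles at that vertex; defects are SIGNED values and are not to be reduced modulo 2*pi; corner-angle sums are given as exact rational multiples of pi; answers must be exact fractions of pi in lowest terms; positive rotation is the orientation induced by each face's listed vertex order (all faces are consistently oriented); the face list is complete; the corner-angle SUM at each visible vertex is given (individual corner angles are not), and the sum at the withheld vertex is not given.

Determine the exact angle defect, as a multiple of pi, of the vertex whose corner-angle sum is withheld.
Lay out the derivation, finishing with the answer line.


V = 7, E = 21, F = 14; chi = V - E + F = 0
Gauss-Bonnet: total defect = 2*pi*chi = 0; visible defects sum to (2/3)*pi

Answer: defect(P6) = (-2/3)*pi


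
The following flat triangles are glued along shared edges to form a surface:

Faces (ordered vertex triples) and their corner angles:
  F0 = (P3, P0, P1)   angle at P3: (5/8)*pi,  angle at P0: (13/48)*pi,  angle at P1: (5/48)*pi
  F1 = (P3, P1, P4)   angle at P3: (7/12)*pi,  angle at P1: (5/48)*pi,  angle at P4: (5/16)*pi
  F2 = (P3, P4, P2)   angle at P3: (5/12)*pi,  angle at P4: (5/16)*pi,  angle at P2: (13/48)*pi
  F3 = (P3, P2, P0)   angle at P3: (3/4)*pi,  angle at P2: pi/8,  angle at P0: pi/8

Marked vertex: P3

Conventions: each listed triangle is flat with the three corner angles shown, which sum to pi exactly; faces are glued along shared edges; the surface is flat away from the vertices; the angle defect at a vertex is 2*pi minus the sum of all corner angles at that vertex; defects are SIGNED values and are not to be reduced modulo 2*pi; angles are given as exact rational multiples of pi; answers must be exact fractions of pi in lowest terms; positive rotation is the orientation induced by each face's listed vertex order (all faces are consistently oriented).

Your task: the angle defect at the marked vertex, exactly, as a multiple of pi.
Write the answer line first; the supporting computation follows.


Answer: defect(P3) = (-3/8)*pi

Sum of corner angles at P3: (19/8)*pi
defect = 2*pi - (19/8)*pi


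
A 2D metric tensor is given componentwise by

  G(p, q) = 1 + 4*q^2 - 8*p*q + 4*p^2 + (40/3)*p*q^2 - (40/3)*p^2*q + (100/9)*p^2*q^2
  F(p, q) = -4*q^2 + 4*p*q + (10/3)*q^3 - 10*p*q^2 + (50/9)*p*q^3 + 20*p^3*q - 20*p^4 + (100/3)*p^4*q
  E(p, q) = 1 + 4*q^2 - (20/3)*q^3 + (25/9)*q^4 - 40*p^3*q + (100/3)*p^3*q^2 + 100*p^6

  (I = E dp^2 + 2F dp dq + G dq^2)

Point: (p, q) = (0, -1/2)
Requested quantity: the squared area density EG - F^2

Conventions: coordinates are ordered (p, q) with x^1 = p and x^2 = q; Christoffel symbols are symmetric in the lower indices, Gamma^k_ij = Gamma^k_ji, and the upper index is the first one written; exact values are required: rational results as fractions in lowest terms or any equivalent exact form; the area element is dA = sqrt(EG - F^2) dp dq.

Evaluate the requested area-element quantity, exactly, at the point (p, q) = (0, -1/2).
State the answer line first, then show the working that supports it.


Answer: EG - F^2 = 577/144

E = 433/144, F = -17/12, G = 2; EG - F^2 = 577/144
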